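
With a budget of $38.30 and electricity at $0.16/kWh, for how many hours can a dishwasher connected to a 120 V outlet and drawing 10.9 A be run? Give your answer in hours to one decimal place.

183.0 h

Power = 10.9 A × 120 V = 1308 W = 1.308 kW
Energy available = $38.30 ÷ $0.16/kWh = 239.375 kWh
Hours = 239.375 kWh ÷ 1.308 kW = 183.0 h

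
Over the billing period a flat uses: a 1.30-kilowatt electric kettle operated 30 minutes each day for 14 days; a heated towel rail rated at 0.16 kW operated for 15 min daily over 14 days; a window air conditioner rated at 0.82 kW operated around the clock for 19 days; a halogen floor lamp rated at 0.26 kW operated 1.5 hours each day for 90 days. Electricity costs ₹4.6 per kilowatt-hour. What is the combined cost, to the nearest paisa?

₹1925.93

electric kettle: Runtime = 30 min × 14 = 420 min = 7 h
electric kettle: 1.3 kW × 7 h = 9.1 kWh
heated towel rail: Runtime = 15 min × 14 = 210 min = 3.5 h
heated towel rail: 0.16 kW × 3.5 h = 0.56 kWh
window air conditioner: Runtime = 24 h × 19 = 456 h
window air conditioner: 0.82 kW × 456 h = 373.92 kWh
halogen floor lamp: Runtime = 1.5 h/day × 90 days = 135 h
halogen floor lamp: 0.26 kW × 135 h = 35.1 kWh
Total energy = 418.68 kWh
Cost = 418.68 × ₹4.6 = ₹1925.93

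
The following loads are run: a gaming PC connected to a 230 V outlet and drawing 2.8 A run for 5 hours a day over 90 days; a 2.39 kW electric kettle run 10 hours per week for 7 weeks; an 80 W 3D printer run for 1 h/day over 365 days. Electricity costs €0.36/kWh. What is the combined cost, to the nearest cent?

gaming PC: Power = 2.8 A × 230 V = 644 W = 0.644 kW
gaming PC: Runtime = 5 h/day × 90 days = 450 h
gaming PC: 0.644 kW × 450 h = 289.8 kWh
electric kettle: Runtime = 10 h/week × 7 weeks = 70 h
electric kettle: 2.39 kW × 70 h = 167.3 kWh
3D printer: Runtime = 1 h/day × 365 days = 365 h
3D printer: 0.08 kW × 365 h = 29.2 kWh
Total energy = 486.3 kWh
Cost = 486.3 × €0.36 = €175.07

€175.07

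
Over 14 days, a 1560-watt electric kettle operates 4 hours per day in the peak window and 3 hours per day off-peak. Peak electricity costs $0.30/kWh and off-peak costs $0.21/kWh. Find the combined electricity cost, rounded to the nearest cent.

$39.97

Peak energy = 1.56 kW × 4 h × 14 = 87.36 kWh
Off-peak energy = 1.56 kW × 3 h × 14 = 65.52 kWh
Cost = 87.36 × $0.30 + 65.52 × $0.21 = $26.208 + $13.7592 = $39.97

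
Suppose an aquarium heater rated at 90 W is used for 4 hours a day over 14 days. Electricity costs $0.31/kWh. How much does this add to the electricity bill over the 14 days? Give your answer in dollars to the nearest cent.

$1.56

Runtime = 4 h/day × 14 days = 56 h
Energy = 0.09 kW × 56 h = 5.04 kWh
Cost = 5.04 kWh × $0.31/kWh = $1.56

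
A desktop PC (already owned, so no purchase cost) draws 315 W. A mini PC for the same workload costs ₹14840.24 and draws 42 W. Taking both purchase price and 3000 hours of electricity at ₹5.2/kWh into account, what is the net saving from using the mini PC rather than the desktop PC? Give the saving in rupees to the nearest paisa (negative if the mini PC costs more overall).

desktop PC: ₹0.00 + (315/1000) kW × 3000 h × ₹5.2 = ₹0.00 + ₹4914 = ₹4914
mini PC: ₹14840.24 + (42/1000) kW × 3000 h × ₹5.2 = ₹14840.24 + ₹655.2 = ₹15495.44
Saving = ₹4914 − ₹15495.44 = −₹10581.44

-₹10581.44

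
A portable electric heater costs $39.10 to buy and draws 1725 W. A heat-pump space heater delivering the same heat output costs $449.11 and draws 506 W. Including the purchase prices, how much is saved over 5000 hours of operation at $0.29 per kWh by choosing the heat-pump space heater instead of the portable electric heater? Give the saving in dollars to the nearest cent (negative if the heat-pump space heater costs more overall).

$1357.54

portable electric heater: $39.10 + (1725/1000) kW × 5000 h × $0.29 = $39.10 + $2501.25 = $2540.35
heat-pump space heater: $449.11 + (506/1000) kW × 5000 h × $0.29 = $449.11 + $733.7 = $1182.81
Saving = $2540.35 − $1182.81 = $1357.54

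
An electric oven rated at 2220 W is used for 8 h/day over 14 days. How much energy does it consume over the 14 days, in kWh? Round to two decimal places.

Runtime = 8 h/day × 14 days = 112 h
Energy = 2.22 kW × 112 h = 248.64 kWh

248.64 kWh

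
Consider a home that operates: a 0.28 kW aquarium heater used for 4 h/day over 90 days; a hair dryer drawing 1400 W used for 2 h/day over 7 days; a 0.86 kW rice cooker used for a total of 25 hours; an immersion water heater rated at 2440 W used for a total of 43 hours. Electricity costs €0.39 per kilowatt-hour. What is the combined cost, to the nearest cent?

aquarium heater: Runtime = 4 h/day × 90 days = 360 h
aquarium heater: 0.28 kW × 360 h = 100.8 kWh
hair dryer: Runtime = 2 h/day × 7 days = 14 h
hair dryer: 1.4 kW × 14 h = 19.6 kWh
rice cooker: 0.86 kW × 25 h = 21.5 kWh
immersion water heater: 2.44 kW × 43 h = 104.92 kWh
Total energy = 246.82 kWh
Cost = 246.82 × €0.39 = €96.26

€96.26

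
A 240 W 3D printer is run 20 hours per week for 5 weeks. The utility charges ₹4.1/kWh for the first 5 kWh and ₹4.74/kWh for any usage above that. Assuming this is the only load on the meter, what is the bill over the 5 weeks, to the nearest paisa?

₹110.56

Runtime = 20 h/week × 5 weeks = 100 h
Energy = 0.24 kW × 100 h = 24 kWh
Tier 1 (0–5 kWh): 5 × ₹4.1 = ₹20.5
Above 5 kWh: 19 × ₹4.74 = ₹90.06
Bill = ₹110.56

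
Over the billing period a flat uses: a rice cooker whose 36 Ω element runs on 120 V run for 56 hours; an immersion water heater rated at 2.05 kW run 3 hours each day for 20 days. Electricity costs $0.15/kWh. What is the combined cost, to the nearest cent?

$21.81

rice cooker: Power = V²/R = 120²/36 = 400 W = 0.4 kW
rice cooker: 0.4 kW × 56 h = 22.4 kWh
immersion water heater: Runtime = 3 h/day × 20 days = 60 h
immersion water heater: 2.05 kW × 60 h = 123 kWh
Total energy = 145.4 kWh
Cost = 145.4 × $0.15 = $21.81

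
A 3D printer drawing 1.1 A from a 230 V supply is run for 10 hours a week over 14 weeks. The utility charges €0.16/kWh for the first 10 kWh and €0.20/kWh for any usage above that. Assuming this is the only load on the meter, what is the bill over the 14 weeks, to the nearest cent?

€6.68

Power = 1.1 A × 230 V = 253 W = 0.253 kW
Runtime = 10 h/week × 14 weeks = 140 h
Energy = 0.253 kW × 140 h = 35.42 kWh
Tier 1 (0–10 kWh): 10 × €0.16 = €1.6
Above 10 kWh: 25.42 × €0.20 = €5.084
Bill = €6.68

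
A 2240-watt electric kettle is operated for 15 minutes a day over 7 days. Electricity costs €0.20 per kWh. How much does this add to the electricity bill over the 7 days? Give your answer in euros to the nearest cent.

Runtime = 15 min × 7 = 105 min = 1.75 h
Energy = 2.24 kW × 1.75 h = 3.92 kWh
Cost = 3.92 kWh × €0.20/kWh = €0.78

€0.78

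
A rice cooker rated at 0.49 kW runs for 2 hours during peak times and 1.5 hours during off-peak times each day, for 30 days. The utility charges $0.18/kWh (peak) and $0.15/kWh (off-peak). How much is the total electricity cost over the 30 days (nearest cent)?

Peak energy = 0.49 kW × 2 h × 30 = 29.4 kWh
Off-peak energy = 0.49 kW × 1.5 h × 30 = 22.05 kWh
Cost = 29.4 × $0.18 + 22.05 × $0.15 = $5.292 + $3.3075 = $8.60

$8.60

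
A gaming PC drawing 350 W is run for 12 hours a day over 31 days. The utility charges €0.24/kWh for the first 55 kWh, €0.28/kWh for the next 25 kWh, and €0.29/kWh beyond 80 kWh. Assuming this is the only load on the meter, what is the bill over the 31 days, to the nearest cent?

€34.76

Runtime = 12 h/day × 31 days = 372 h
Energy = 0.35 kW × 372 h = 130.2 kWh
Tier 1 (0–55 kWh): 55 × €0.24 = €13.2
Tier 2 (55–80 kWh): 25 × €0.28 = €7
Above 80 kWh: 50.2 × €0.29 = €14.558
Bill = €34.76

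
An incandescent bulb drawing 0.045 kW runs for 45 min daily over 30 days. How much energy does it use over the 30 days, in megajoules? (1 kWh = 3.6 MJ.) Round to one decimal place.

3.6 MJ

Runtime = 45 min × 30 = 1350 min = 22.5 h
Energy = 0.045 kW × 22.5 h = 1.0125 kWh
= 1.0125 × 3.6 MJ = 3.6 MJ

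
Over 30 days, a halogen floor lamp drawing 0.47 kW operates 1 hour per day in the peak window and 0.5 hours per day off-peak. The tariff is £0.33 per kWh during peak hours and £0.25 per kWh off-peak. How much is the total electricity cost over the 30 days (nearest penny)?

Peak energy = 0.47 kW × 1 h × 30 = 14.1 kWh
Off-peak energy = 0.47 kW × 0.5 h × 30 = 7.05 kWh
Cost = 14.1 × £0.33 + 7.05 × £0.25 = £4.653 + £1.7625 = £6.42

£6.42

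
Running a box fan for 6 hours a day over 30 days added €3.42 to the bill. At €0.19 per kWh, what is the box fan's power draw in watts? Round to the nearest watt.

Energy = €3.42 ÷ €0.19/kWh = 18 kWh
Runtime = 6 h/day × 30 days = 180 h
Power = 18 kWh ÷ 180 h = 0.1 kW = 100 W

100 W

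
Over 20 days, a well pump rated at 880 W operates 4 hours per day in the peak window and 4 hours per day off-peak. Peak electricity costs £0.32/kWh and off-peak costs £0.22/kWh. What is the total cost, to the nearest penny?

Peak energy = 0.88 kW × 4 h × 20 = 70.4 kWh
Off-peak energy = 0.88 kW × 4 h × 20 = 70.4 kWh
Cost = 70.4 × £0.32 + 70.4 × £0.22 = £22.528 + £15.488 = £38.02

£38.02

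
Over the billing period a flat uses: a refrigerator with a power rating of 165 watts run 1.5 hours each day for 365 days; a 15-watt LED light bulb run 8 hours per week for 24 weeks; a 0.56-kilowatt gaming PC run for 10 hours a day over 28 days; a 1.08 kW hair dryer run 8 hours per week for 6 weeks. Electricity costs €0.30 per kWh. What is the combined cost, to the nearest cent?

refrigerator: Runtime = 1.5 h/day × 365 days = 547.5 h
refrigerator: 0.165 kW × 547.5 h = 90.3375 kWh
LED light bulb: Runtime = 8 h/week × 24 weeks = 192 h
LED light bulb: 0.015 kW × 192 h = 2.88 kWh
gaming PC: Runtime = 10 h/day × 28 days = 280 h
gaming PC: 0.56 kW × 280 h = 156.8 kWh
hair dryer: Runtime = 8 h/week × 6 weeks = 48 h
hair dryer: 1.08 kW × 48 h = 51.84 kWh
Total energy = 301.8575 kWh
Cost = 301.8575 × €0.30 = €90.56

€90.56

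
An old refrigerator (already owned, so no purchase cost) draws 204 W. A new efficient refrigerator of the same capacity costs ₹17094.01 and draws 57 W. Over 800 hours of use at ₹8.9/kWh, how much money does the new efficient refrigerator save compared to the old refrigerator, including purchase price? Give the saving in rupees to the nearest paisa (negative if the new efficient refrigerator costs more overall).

old refrigerator: ₹0.00 + (204/1000) kW × 800 h × ₹8.9 = ₹0.00 + ₹1452.48 = ₹1452.48
new efficient refrigerator: ₹17094.01 + (57/1000) kW × 800 h × ₹8.9 = ₹17094.01 + ₹405.84 = ₹17499.85
Saving = ₹1452.48 − ₹17499.85 = −₹16047.37

-₹16047.37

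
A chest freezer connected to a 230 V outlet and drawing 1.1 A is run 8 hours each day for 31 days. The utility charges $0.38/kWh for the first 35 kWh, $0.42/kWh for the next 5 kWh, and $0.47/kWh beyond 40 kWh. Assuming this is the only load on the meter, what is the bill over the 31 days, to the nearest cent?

$26.09

Power = 1.1 A × 230 V = 253 W = 0.253 kW
Runtime = 8 h/day × 31 days = 248 h
Energy = 0.253 kW × 248 h = 62.744 kWh
Tier 1 (0–35 kWh): 35 × $0.38 = $13.3
Tier 2 (35–40 kWh): 5 × $0.42 = $2.1
Above 40 kWh: 22.744 × $0.47 = $10.68968
Bill = $26.09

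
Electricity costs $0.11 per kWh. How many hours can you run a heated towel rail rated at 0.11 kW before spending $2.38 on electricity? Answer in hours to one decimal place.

Energy available = $2.38 ÷ $0.11/kWh = 21.6364 kWh
Hours = 21.6364 kWh ÷ 0.11 kW = 196.7 h

196.7 h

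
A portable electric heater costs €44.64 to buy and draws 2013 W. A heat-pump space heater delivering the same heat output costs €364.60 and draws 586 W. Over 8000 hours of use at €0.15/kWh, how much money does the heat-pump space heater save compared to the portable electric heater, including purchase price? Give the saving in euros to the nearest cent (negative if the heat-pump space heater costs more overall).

€1392.44

portable electric heater: €44.64 + (2013/1000) kW × 8000 h × €0.15 = €44.64 + €2415.6 = €2460.24
heat-pump space heater: €364.60 + (586/1000) kW × 8000 h × €0.15 = €364.60 + €703.2 = €1067.8
Saving = €2460.24 − €1067.8 = €1392.44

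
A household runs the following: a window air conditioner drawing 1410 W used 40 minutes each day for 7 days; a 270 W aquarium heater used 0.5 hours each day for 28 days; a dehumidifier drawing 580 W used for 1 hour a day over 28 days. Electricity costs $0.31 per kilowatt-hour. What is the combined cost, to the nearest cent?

$8.25

window air conditioner: Runtime = 40 min × 7 = 280 min = 4.666666… h
window air conditioner: 1.41 kW × 4.666666… h = 6.58 kWh
aquarium heater: Runtime = 0.5 h/day × 28 days = 14 h
aquarium heater: 0.27 kW × 14 h = 3.78 kWh
dehumidifier: Runtime = 1 h/day × 28 days = 28 h
dehumidifier: 0.58 kW × 28 h = 16.24 kWh
Total energy = 26.6 kWh
Cost = 26.6 × $0.31 = $8.25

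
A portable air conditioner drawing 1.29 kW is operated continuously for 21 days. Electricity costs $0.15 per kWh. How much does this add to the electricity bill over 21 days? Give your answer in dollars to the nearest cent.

Runtime = 24 h × 21 = 504 h
Energy = 1.29 kW × 504 h = 650.16 kWh
Cost = 650.16 kWh × $0.15/kWh = $97.52

$97.52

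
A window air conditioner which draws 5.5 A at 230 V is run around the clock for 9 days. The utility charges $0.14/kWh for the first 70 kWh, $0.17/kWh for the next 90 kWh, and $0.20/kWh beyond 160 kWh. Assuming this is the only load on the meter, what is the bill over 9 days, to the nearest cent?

Power = 5.5 A × 230 V = 1265 W = 1.265 kW
Runtime = 24 h × 9 = 216 h
Energy = 1.265 kW × 216 h = 273.24 kWh
Tier 1 (0–70 kWh): 70 × $0.14 = $9.8
Tier 2 (70–160 kWh): 90 × $0.17 = $15.3
Above 160 kWh: 113.24 × $0.20 = $22.648
Bill = $47.75

$47.75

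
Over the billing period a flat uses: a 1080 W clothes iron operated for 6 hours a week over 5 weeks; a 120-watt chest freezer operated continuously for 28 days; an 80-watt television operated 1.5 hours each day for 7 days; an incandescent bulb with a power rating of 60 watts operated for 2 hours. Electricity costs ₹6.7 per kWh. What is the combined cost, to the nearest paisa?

clothes iron: Runtime = 6 h/week × 5 weeks = 30 h
clothes iron: 1.08 kW × 30 h = 32.4 kWh
chest freezer: Runtime = 24 h × 28 = 672 h
chest freezer: 0.12 kW × 672 h = 80.64 kWh
television: Runtime = 1.5 h/day × 7 days = 10.5 h
television: 0.08 kW × 10.5 h = 0.84 kWh
incandescent bulb: 0.06 kW × 2 h = 0.12 kWh
Total energy = 114 kWh
Cost = 114 × ₹6.7 = ₹763.80

₹763.80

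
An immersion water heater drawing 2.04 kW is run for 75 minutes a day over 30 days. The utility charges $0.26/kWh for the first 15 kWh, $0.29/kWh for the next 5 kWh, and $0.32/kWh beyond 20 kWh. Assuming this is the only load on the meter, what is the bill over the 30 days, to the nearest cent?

$23.43

Runtime = 75 min × 30 = 2250 min = 37.5 h
Energy = 2.04 kW × 37.5 h = 76.5 kWh
Tier 1 (0–15 kWh): 15 × $0.26 = $3.9
Tier 2 (15–20 kWh): 5 × $0.29 = $1.45
Above 20 kWh: 56.5 × $0.32 = $18.08
Bill = $23.43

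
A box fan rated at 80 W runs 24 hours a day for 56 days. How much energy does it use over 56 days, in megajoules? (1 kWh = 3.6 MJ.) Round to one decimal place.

Runtime = 24 h × 56 = 1344 h
Energy = 0.08 kW × 1344 h = 107.52 kWh
= 107.52 × 3.6 MJ = 387.1 MJ

387.1 MJ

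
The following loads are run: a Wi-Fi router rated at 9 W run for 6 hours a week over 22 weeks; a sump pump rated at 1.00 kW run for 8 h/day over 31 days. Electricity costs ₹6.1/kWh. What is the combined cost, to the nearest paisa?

₹1520.05

Wi-Fi router: Runtime = 6 h/week × 22 weeks = 132 h
Wi-Fi router: 0.009 kW × 132 h = 1.188 kWh
sump pump: Runtime = 8 h/day × 31 days = 248 h
sump pump: 1 kW × 248 h = 248 kWh
Total energy = 249.188 kWh
Cost = 249.188 × ₹6.1 = ₹1520.05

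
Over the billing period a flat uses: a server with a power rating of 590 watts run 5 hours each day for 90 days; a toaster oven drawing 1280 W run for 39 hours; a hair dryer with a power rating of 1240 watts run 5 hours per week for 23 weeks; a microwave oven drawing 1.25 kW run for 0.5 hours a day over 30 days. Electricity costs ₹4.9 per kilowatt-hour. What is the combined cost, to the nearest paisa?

₹2336.17

server: Runtime = 5 h/day × 90 days = 450 h
server: 0.59 kW × 450 h = 265.5 kWh
toaster oven: 1.28 kW × 39 h = 49.92 kWh
hair dryer: Runtime = 5 h/week × 23 weeks = 115 h
hair dryer: 1.24 kW × 115 h = 142.6 kWh
microwave oven: Runtime = 0.5 h/day × 30 days = 15 h
microwave oven: 1.25 kW × 15 h = 18.75 kWh
Total energy = 476.77 kWh
Cost = 476.77 × ₹4.9 = ₹2336.17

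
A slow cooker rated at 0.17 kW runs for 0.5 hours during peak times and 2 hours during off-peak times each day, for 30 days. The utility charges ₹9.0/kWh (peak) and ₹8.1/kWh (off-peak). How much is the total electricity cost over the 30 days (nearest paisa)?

Peak energy = 0.17 kW × 0.5 h × 30 = 2.55 kWh
Off-peak energy = 0.17 kW × 2 h × 30 = 10.2 kWh
Cost = 2.55 × ₹9.0 + 10.2 × ₹8.1 = ₹22.95 + ₹82.62 = ₹105.57

₹105.57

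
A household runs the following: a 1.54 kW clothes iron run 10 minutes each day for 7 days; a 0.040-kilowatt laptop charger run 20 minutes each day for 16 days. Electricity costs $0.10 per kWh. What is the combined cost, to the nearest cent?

$0.20

clothes iron: Runtime = 10 min × 7 = 70 min = 1.166666… h
clothes iron: 1.54 kW × 1.166666… h = 1.796666… kWh
laptop charger: Runtime = 20 min × 16 = 320 min = 5.333333… h
laptop charger: 0.04 kW × 5.333333… h = 0.213333… kWh
Total energy = 2.01 kWh
Cost = 2.01 × $0.10 = $0.20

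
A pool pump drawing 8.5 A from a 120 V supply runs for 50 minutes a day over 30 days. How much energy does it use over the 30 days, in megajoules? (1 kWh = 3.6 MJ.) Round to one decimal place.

91.8 MJ

Power = 8.5 A × 120 V = 1020 W = 1.02 kW
Runtime = 50 min × 30 = 1500 min = 25 h
Energy = 1.02 kW × 25 h = 25.5 kWh
= 25.5 × 3.6 MJ = 91.8 MJ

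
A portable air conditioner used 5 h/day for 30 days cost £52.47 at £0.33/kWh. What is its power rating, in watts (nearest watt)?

Energy = £52.47 ÷ £0.33/kWh = 159 kWh
Runtime = 5 h/day × 30 days = 150 h
Power = 159 kWh ÷ 150 h = 1.06 kW = 1060 W

1060 W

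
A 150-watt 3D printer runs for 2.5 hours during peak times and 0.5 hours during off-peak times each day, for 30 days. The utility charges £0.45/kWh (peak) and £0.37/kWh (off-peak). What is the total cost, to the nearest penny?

Peak energy = 0.15 kW × 2.5 h × 30 = 11.25 kWh
Off-peak energy = 0.15 kW × 0.5 h × 30 = 2.25 kWh
Cost = 11.25 × £0.45 + 2.25 × £0.37 = £5.0625 + £0.8325 = £5.90

£5.90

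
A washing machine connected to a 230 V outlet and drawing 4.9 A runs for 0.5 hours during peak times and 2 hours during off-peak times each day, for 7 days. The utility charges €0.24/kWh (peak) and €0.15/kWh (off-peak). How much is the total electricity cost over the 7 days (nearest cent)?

Power = 4.9 A × 230 V = 1127 W = 1.127 kW
Peak energy = 1.127 kW × 0.5 h × 7 = 3.9445 kWh
Off-peak energy = 1.127 kW × 2 h × 7 = 15.778 kWh
Cost = 3.9445 × €0.24 + 15.778 × €0.15 = €0.94668 + €2.3667 = €3.31

€3.31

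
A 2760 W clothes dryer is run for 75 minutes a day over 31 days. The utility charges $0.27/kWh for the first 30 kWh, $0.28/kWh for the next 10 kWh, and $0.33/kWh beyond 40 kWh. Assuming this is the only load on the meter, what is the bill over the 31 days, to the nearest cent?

Runtime = 75 min × 31 = 2325 min = 38.75 h
Energy = 2.76 kW × 38.75 h = 106.95 kWh
Tier 1 (0–30 kWh): 30 × $0.27 = $8.1
Tier 2 (30–40 kWh): 10 × $0.28 = $2.8
Above 40 kWh: 66.95 × $0.33 = $22.0935
Bill = $32.99

$32.99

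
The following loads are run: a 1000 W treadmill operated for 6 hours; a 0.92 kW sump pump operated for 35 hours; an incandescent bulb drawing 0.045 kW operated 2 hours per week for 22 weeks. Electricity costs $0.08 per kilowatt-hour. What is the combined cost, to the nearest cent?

treadmill: 1 kW × 6 h = 6 kWh
sump pump: 0.92 kW × 35 h = 32.2 kWh
incandescent bulb: Runtime = 2 h/week × 22 weeks = 44 h
incandescent bulb: 0.045 kW × 44 h = 1.98 kWh
Total energy = 40.18 kWh
Cost = 40.18 × $0.08 = $3.21

$3.21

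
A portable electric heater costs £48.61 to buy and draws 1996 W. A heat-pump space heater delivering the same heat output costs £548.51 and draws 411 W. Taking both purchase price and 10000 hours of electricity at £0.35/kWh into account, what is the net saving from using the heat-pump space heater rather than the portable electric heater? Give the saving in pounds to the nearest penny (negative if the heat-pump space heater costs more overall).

portable electric heater: £48.61 + (1996/1000) kW × 10000 h × £0.35 = £48.61 + £6986 = £7034.61
heat-pump space heater: £548.51 + (411/1000) kW × 10000 h × £0.35 = £548.51 + £1438.5 = £1987.01
Saving = £7034.61 − £1987.01 = £5047.6

£5047.60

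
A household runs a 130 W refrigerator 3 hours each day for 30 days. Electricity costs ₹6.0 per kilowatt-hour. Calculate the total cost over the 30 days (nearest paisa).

₹70.20

Runtime = 3 h/day × 30 days = 90 h
Energy = 0.13 kW × 90 h = 11.7 kWh
Cost = 11.7 kWh × ₹6.0/kWh = ₹70.20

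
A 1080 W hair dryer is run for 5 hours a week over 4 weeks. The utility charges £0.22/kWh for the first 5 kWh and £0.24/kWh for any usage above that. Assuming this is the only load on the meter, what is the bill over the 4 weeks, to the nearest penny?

£5.08

Runtime = 5 h/week × 4 weeks = 20 h
Energy = 1.08 kW × 20 h = 21.6 kWh
Tier 1 (0–5 kWh): 5 × £0.22 = £1.1
Above 5 kWh: 16.6 × £0.24 = £3.984
Bill = £5.08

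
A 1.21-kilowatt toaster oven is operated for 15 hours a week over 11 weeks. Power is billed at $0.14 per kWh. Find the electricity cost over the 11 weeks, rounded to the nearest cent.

Runtime = 15 h/week × 11 weeks = 165 h
Energy = 1.21 kW × 165 h = 199.65 kWh
Cost = 199.65 kWh × $0.14/kWh = $27.95

$27.95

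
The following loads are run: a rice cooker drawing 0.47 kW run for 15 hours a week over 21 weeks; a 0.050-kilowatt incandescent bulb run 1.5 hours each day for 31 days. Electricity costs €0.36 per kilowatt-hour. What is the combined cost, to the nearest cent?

€54.14

rice cooker: Runtime = 15 h/week × 21 weeks = 315 h
rice cooker: 0.47 kW × 315 h = 148.05 kWh
incandescent bulb: Runtime = 1.5 h/day × 31 days = 46.5 h
incandescent bulb: 0.05 kW × 46.5 h = 2.325 kWh
Total energy = 150.375 kWh
Cost = 150.375 × €0.36 = €54.14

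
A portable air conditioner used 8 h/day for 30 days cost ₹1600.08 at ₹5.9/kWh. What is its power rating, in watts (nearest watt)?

1130 W

Energy = ₹1600.08 ÷ ₹5.9/kWh = 271.2 kWh
Runtime = 8 h/day × 30 days = 240 h
Power = 271.2 kWh ÷ 240 h = 1.13 kW = 1130 W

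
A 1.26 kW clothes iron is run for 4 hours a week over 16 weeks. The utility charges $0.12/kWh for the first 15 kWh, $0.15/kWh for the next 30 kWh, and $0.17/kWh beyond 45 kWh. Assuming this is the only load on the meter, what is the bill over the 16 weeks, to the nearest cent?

Runtime = 4 h/week × 16 weeks = 64 h
Energy = 1.26 kW × 64 h = 80.64 kWh
Tier 1 (0–15 kWh): 15 × $0.12 = $1.8
Tier 2 (15–45 kWh): 30 × $0.15 = $4.5
Above 45 kWh: 35.64 × $0.17 = $6.0588
Bill = $12.36

$12.36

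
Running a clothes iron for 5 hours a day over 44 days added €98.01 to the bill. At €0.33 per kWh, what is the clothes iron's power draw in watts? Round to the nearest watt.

Energy = €98.01 ÷ €0.33/kWh = 297 kWh
Runtime = 5 h/day × 44 days = 220 h
Power = 297 kWh ÷ 220 h = 1.35 kW = 1350 W

1350 W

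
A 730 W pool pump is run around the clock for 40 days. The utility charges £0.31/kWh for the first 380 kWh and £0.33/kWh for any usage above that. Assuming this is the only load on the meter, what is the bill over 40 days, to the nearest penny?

Runtime = 24 h × 40 = 960 h
Energy = 0.73 kW × 960 h = 700.8 kWh
Tier 1 (0–380 kWh): 380 × £0.31 = £117.8
Above 380 kWh: 320.8 × £0.33 = £105.864
Bill = £223.66

£223.66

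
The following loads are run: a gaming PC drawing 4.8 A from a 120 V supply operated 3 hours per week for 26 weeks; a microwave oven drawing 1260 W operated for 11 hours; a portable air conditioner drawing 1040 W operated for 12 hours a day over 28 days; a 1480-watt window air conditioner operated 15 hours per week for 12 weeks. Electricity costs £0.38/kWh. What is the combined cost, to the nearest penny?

£256.36

gaming PC: Power = 4.8 A × 120 V = 576 W = 0.576 kW
gaming PC: Runtime = 3 h/week × 26 weeks = 78 h
gaming PC: 0.576 kW × 78 h = 44.928 kWh
microwave oven: 1.26 kW × 11 h = 13.86 kWh
portable air conditioner: Runtime = 12 h/day × 28 days = 336 h
portable air conditioner: 1.04 kW × 336 h = 349.44 kWh
window air conditioner: Runtime = 15 h/week × 12 weeks = 180 h
window air conditioner: 1.48 kW × 180 h = 266.4 kWh
Total energy = 674.628 kWh
Cost = 674.628 × £0.38 = £256.36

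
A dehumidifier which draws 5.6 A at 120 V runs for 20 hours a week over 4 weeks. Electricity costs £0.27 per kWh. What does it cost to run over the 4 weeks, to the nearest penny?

£14.52

Power = 5.6 A × 120 V = 672 W = 0.672 kW
Runtime = 20 h/week × 4 weeks = 80 h
Energy = 0.672 kW × 80 h = 53.76 kWh
Cost = 53.76 kWh × £0.27/kWh = £14.52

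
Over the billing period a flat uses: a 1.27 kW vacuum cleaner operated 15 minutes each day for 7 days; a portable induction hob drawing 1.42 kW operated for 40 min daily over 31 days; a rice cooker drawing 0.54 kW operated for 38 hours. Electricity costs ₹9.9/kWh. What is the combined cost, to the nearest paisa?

vacuum cleaner: Runtime = 15 min × 7 = 105 min = 1.75 h
vacuum cleaner: 1.27 kW × 1.75 h = 2.2225 kWh
portable induction hob: Runtime = 40 min × 31 = 1240 min = 20.666666… h
portable induction hob: 1.42 kW × 20.666666… h = 29.346666… kWh
rice cooker: 0.54 kW × 38 h = 20.52 kWh
Total energy = 52.089166… kWh
Cost = 52.089166… × ₹9.9 = ₹515.68

₹515.68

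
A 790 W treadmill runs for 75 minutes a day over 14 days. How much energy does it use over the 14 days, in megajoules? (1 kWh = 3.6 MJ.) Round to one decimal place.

49.8 MJ

Runtime = 75 min × 14 = 1050 min = 17.5 h
Energy = 0.79 kW × 17.5 h = 13.825 kWh
= 13.825 × 3.6 MJ = 49.8 MJ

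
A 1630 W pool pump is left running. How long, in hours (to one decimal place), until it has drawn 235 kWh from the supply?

Hours = 235 kWh ÷ 1.63 kW = 144.2 h

144.2 h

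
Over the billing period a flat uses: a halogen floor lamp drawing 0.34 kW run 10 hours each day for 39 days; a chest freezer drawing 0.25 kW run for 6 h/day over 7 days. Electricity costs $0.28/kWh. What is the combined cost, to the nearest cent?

halogen floor lamp: Runtime = 10 h/day × 39 days = 390 h
halogen floor lamp: 0.34 kW × 390 h = 132.6 kWh
chest freezer: Runtime = 6 h/day × 7 days = 42 h
chest freezer: 0.25 kW × 42 h = 10.5 kWh
Total energy = 143.1 kWh
Cost = 143.1 × $0.28 = $40.07

$40.07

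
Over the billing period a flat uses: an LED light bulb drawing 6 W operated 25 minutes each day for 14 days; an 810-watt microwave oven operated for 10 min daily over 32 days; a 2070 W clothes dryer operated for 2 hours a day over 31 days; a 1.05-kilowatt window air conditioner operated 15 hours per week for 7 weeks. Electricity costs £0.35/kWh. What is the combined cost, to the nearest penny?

LED light bulb: Runtime = 25 min × 14 = 350 min = 5.833333… h
LED light bulb: 0.006 kW × 5.833333… h = 0.035 kWh
microwave oven: Runtime = 10 min × 32 = 320 min = 5.333333… h
microwave oven: 0.81 kW × 5.333333… h = 4.32 kWh
clothes dryer: Runtime = 2 h/day × 31 days = 62 h
clothes dryer: 2.07 kW × 62 h = 128.34 kWh
window air conditioner: Runtime = 15 h/week × 7 weeks = 105 h
window air conditioner: 1.05 kW × 105 h = 110.25 kWh
Total energy = 242.945 kWh
Cost = 242.945 × £0.35 = £85.03

£85.03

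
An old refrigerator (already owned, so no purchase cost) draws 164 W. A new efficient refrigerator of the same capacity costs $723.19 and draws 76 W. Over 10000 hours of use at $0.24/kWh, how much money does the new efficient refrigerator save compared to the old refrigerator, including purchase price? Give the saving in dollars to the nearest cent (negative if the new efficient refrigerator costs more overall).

old refrigerator: $0.00 + (164/1000) kW × 10000 h × $0.24 = $0.00 + $393.6 = $393.6
new efficient refrigerator: $723.19 + (76/1000) kW × 10000 h × $0.24 = $723.19 + $182.4 = $905.59
Saving = $393.6 − $905.59 = −$511.99

-$511.99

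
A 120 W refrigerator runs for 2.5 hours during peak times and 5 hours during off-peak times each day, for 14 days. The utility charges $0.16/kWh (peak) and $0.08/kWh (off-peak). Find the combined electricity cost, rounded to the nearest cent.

Peak energy = 0.12 kW × 2.5 h × 14 = 4.2 kWh
Off-peak energy = 0.12 kW × 5 h × 14 = 8.4 kWh
Cost = 4.2 × $0.16 + 8.4 × $0.08 = $0.672 + $0.672 = $1.34

$1.34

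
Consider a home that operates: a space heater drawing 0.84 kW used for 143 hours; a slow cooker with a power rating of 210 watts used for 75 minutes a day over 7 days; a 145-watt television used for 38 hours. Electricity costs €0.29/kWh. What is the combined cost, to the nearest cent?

€36.97

space heater: 0.84 kW × 143 h = 120.12 kWh
slow cooker: Runtime = 75 min × 7 = 525 min = 8.75 h
slow cooker: 0.21 kW × 8.75 h = 1.8375 kWh
television: 0.145 kW × 38 h = 5.51 kWh
Total energy = 127.4675 kWh
Cost = 127.4675 × €0.29 = €36.97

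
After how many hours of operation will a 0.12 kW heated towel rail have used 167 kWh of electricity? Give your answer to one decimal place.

1391.7 h

Hours = 167 kWh ÷ 0.12 kW = 1391.7 h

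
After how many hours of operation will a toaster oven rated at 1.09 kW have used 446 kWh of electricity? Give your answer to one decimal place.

409.2 h

Hours = 446 kWh ÷ 1.09 kW = 409.2 h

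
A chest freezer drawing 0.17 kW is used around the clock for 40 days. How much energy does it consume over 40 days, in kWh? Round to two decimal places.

Runtime = 24 h × 40 = 960 h
Energy = 0.17 kW × 960 h = 163.2 kWh

163.20 kWh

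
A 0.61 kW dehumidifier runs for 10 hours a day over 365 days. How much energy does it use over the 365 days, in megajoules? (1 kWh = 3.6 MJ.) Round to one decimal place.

8015.4 MJ

Runtime = 10 h/day × 365 days = 3650 h
Energy = 0.61 kW × 3650 h = 2226.5 kWh
= 2226.5 × 3.6 MJ = 8015.4 MJ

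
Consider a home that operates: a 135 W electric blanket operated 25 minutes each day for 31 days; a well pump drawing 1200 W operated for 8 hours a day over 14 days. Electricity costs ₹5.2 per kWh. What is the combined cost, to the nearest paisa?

₹707.95

electric blanket: Runtime = 25 min × 31 = 775 min = 12.916666… h
electric blanket: 0.135 kW × 12.916666… h = 1.74375 kWh
well pump: Runtime = 8 h/day × 14 days = 112 h
well pump: 1.2 kW × 112 h = 134.4 kWh
Total energy = 136.14375 kWh
Cost = 136.14375 × ₹5.2 = ₹707.95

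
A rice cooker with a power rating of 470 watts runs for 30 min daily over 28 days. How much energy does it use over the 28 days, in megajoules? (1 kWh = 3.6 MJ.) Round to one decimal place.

23.7 MJ

Runtime = 30 min × 28 = 840 min = 14 h
Energy = 0.47 kW × 14 h = 6.58 kWh
= 6.58 × 3.6 MJ = 23.7 MJ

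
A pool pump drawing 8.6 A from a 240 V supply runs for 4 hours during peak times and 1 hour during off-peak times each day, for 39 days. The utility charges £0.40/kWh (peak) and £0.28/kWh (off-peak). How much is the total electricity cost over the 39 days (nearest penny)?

Power = 8.6 A × 240 V = 2064 W = 2.064 kW
Peak energy = 2.064 kW × 4 h × 39 = 321.984 kWh
Off-peak energy = 2.064 kW × 1 h × 39 = 80.496 kWh
Cost = 321.984 × £0.40 + 80.496 × £0.28 = £128.7936 + £22.53888 = £151.33

£151.33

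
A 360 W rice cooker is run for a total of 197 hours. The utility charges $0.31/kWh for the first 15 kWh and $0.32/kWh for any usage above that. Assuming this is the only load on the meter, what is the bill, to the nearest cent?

Energy = 0.36 kW × 197 h = 70.92 kWh
Tier 1 (0–15 kWh): 15 × $0.31 = $4.65
Above 15 kWh: 55.92 × $0.32 = $17.8944
Bill = $22.54

$22.54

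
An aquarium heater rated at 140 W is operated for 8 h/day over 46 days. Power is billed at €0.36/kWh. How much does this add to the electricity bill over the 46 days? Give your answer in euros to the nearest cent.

€18.55

Runtime = 8 h/day × 46 days = 368 h
Energy = 0.14 kW × 368 h = 51.52 kWh
Cost = 51.52 kWh × €0.36/kWh = €18.55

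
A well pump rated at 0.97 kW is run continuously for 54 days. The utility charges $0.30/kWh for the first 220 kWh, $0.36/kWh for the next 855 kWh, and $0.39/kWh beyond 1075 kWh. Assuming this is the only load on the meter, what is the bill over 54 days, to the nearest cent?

$444.83

Runtime = 24 h × 54 = 1296 h
Energy = 0.97 kW × 1296 h = 1257.12 kWh
Tier 1 (0–220 kWh): 220 × $0.30 = $66
Tier 2 (220–1075 kWh): 855 × $0.36 = $307.8
Above 1075 kWh: 182.12 × $0.39 = $71.0268
Bill = $444.83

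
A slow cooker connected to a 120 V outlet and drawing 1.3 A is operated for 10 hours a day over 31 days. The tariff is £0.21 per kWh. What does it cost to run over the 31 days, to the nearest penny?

£10.16

Power = 1.3 A × 120 V = 156 W = 0.156 kW
Runtime = 10 h/day × 31 days = 310 h
Energy = 0.156 kW × 310 h = 48.36 kWh
Cost = 48.36 kWh × £0.21/kWh = £10.16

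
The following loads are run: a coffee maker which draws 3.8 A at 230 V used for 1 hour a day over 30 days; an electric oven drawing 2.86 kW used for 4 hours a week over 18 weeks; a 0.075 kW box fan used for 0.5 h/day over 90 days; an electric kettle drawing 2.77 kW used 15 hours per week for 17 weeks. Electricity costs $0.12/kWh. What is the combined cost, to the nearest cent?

coffee maker: Power = 3.8 A × 230 V = 874 W = 0.874 kW
coffee maker: Runtime = 1 h/day × 30 days = 30 h
coffee maker: 0.874 kW × 30 h = 26.22 kWh
electric oven: Runtime = 4 h/week × 18 weeks = 72 h
electric oven: 2.86 kW × 72 h = 205.92 kWh
box fan: Runtime = 0.5 h/day × 90 days = 45 h
box fan: 0.075 kW × 45 h = 3.375 kWh
electric kettle: Runtime = 15 h/week × 17 weeks = 255 h
electric kettle: 2.77 kW × 255 h = 706.35 kWh
Total energy = 941.865 kWh
Cost = 941.865 × $0.12 = $113.02

$113.02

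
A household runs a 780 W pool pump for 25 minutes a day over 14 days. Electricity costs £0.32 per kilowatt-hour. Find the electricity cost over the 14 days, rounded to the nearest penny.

£1.46

Runtime = 25 min × 14 = 350 min = 5.833333… h
Energy = 0.78 kW × 5.833333… h = 4.55 kWh
Cost = 4.55 kWh × £0.32/kWh = £1.46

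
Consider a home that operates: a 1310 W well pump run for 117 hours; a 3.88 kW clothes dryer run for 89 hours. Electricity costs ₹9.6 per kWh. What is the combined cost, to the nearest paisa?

₹4786.46

well pump: 1.31 kW × 117 h = 153.27 kWh
clothes dryer: 3.88 kW × 89 h = 345.32 kWh
Total energy = 498.59 kWh
Cost = 498.59 × ₹9.6 = ₹4786.46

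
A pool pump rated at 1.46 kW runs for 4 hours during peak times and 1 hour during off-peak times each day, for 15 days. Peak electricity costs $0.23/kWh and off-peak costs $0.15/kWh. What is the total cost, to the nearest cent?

$23.43

Peak energy = 1.46 kW × 4 h × 15 = 87.6 kWh
Off-peak energy = 1.46 kW × 1 h × 15 = 21.9 kWh
Cost = 87.6 × $0.23 + 21.9 × $0.15 = $20.148 + $3.285 = $23.43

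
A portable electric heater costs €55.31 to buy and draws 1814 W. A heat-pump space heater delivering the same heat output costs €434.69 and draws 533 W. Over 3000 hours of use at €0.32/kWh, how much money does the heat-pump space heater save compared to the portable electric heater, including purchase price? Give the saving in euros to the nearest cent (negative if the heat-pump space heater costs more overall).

portable electric heater: €55.31 + (1814/1000) kW × 3000 h × €0.32 = €55.31 + €1741.44 = €1796.75
heat-pump space heater: €434.69 + (533/1000) kW × 3000 h × €0.32 = €434.69 + €511.68 = €946.37
Saving = €1796.75 − €946.37 = €850.38

€850.38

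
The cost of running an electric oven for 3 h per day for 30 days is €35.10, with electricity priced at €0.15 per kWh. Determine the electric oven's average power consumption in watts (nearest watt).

Energy = €35.10 ÷ €0.15/kWh = 234 kWh
Runtime = 3 h/day × 30 days = 90 h
Power = 234 kWh ÷ 90 h = 2.6 kW = 2600 W

2600 W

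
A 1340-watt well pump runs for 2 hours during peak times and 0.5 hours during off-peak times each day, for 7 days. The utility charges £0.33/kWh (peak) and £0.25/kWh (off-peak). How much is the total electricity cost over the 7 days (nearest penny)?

Peak energy = 1.34 kW × 2 h × 7 = 18.76 kWh
Off-peak energy = 1.34 kW × 0.5 h × 7 = 4.69 kWh
Cost = 18.76 × £0.33 + 4.69 × £0.25 = £6.1908 + £1.1725 = £7.36

£7.36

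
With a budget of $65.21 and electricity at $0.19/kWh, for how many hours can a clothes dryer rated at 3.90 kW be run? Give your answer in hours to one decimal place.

Energy available = $65.21 ÷ $0.19/kWh = 343.2105 kWh
Hours = 343.2105 kWh ÷ 3.9 kW = 88.0 h

88.0 h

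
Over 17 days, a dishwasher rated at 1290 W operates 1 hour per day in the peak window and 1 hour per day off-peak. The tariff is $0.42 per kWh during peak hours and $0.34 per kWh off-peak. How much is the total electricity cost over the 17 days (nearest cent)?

Peak energy = 1.29 kW × 1 h × 17 = 21.93 kWh
Off-peak energy = 1.29 kW × 1 h × 17 = 21.93 kWh
Cost = 21.93 × $0.42 + 21.93 × $0.34 = $9.2106 + $7.4562 = $16.67

$16.67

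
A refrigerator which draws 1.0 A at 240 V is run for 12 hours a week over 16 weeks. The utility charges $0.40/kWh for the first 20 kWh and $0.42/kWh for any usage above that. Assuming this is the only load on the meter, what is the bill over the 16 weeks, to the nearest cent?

$18.95

Power = 1.0 A × 240 V = 240 W = 0.24 kW
Runtime = 12 h/week × 16 weeks = 192 h
Energy = 0.24 kW × 192 h = 46.08 kWh
Tier 1 (0–20 kWh): 20 × $0.40 = $8
Above 20 kWh: 26.08 × $0.42 = $10.9536
Bill = $18.95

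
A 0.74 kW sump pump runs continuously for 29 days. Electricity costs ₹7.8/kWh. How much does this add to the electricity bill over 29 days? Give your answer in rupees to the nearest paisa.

₹4017.31

Runtime = 24 h × 29 = 696 h
Energy = 0.74 kW × 696 h = 515.04 kWh
Cost = 515.04 kWh × ₹7.8/kWh = ₹4017.31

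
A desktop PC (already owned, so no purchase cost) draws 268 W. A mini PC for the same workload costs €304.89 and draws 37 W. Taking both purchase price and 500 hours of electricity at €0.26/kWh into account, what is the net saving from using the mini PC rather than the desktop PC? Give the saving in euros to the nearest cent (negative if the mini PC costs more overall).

desktop PC: €0.00 + (268/1000) kW × 500 h × €0.26 = €0.00 + €34.84 = €34.84
mini PC: €304.89 + (37/1000) kW × 500 h × €0.26 = €304.89 + €4.81 = €309.7
Saving = €34.84 − €309.7 = −€274.86

-€274.86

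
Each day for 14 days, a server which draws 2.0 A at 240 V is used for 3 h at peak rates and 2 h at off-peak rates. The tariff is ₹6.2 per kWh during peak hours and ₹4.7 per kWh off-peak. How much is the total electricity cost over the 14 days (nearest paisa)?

₹188.16

Power = 2.0 A × 240 V = 480 W = 0.48 kW
Peak energy = 0.48 kW × 3 h × 14 = 20.16 kWh
Off-peak energy = 0.48 kW × 2 h × 14 = 13.44 kWh
Cost = 20.16 × ₹6.2 + 13.44 × ₹4.7 = ₹124.992 + ₹63.168 = ₹188.16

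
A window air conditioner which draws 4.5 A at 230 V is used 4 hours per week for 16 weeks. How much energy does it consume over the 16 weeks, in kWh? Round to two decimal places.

Power = 4.5 A × 230 V = 1035 W = 1.035 kW
Runtime = 4 h/week × 16 weeks = 64 h
Energy = 1.035 kW × 64 h = 66.24 kWh

66.24 kWh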